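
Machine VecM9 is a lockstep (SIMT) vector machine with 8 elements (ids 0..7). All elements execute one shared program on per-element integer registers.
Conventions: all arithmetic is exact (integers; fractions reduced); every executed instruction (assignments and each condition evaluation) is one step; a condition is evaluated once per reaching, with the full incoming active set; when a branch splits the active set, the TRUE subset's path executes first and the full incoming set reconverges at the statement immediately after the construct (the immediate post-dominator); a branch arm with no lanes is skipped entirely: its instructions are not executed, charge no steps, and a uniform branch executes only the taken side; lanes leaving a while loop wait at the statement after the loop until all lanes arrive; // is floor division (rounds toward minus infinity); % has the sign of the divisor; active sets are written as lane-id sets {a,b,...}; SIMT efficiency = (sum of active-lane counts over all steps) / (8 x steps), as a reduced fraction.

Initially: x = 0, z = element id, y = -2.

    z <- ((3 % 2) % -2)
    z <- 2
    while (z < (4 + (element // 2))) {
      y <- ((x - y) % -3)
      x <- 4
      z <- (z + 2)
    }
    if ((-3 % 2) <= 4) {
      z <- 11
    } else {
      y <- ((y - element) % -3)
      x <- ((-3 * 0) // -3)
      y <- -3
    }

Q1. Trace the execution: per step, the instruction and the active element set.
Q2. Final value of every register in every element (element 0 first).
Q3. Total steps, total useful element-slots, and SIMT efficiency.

step 0: z <- ((3 % 2) % -2)          {0,1,2,3,4,5,6,7}
step 1: z <- 2                       {0,1,2,3,4,5,6,7}
step 2: eval (z < (4 + (element // 2))) {0,1,2,3,4,5,6,7}
step 3: y <- ((x - y) % -3)          {0,1,2,3,4,5,6,7}
step 4: x <- 4                       {0,1,2,3,4,5,6,7}
step 5: z <- (z + 2)                 {0,1,2,3,4,5,6,7}
step 6: eval (z < (4 + (element // 2))) {0,1,2,3,4,5,6,7}
step 7: y <- ((x - y) % -3)          {2,3,4,5,6,7}
step 8: x <- 4                       {2,3,4,5,6,7}
step 9: z <- (z + 2)                 {2,3,4,5,6,7}
step 10: eval (z < (4 + (element // 2))) {2,3,4,5,6,7}
step 11: y <- ((x - y) % -3)          {6,7}
step 12: x <- 4                       {6,7}
step 13: z <- (z + 2)                 {6,7}
step 14: eval (z < (4 + (element // 2))) {6,7}
step 15: eval ((-3 % 2) <= 4)         {0,1,2,3,4,5,6,7}
step 16: z <- 11                      {0,1,2,3,4,5,6,7}

Answer: 17 steps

x: 4,4,4,4,4,4,4,4
z: 11,11,11,11,11,11,11,11
y: -1,-1,-1,-1,-1,-1,-1,-1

steps = 17; useful = 104; efficiency = 104/136 = 13/17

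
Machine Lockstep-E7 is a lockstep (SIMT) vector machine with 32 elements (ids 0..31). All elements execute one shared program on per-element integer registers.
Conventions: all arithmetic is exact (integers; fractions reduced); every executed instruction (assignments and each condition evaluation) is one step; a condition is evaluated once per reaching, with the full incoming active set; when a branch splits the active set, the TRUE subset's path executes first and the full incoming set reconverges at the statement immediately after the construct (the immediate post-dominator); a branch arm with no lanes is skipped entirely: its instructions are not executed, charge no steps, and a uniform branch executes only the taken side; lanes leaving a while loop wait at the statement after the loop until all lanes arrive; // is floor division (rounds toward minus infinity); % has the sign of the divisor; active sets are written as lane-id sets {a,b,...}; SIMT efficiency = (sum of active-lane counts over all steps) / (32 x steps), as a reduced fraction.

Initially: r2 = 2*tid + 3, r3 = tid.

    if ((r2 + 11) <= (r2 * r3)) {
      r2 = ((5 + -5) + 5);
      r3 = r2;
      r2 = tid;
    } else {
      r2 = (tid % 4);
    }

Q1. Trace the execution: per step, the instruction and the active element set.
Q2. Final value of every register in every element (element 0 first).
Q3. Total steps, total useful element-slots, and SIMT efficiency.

step 0: eval ((r2 + 11) <= (r2 * r3)) {0,1,2,3,4,5,6,7,8,9,10,11,12,13,14,15,16,17,18,19,20,21,22,23,24,25,26,27,28,29,30,31}
step 1: r2 <- ((5 + -5) + 5)         {3,4,5,6,7,8,9,10,11,12,13,14,15,16,17,18,19,20,21,22,23,24,25,26,27,28,29,30,31}
step 2: r3 <- r2                     {3,4,5,6,7,8,9,10,11,12,13,14,15,16,17,18,19,20,21,22,23,24,25,26,27,28,29,30,31}
step 3: r2 <- tid                    {3,4,5,6,7,8,9,10,11,12,13,14,15,16,17,18,19,20,21,22,23,24,25,26,27,28,29,30,31}
step 4: r2 <- (tid % 4)              {0,1,2}

Answer: 5 steps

r2: 0,1,2,3,4,5,6,7,8,9,10,11,12,13,14,15,16,17,18,19,20,21,22,23,24,25,26,27,28,29,30,31
r3: 0,1,2,5,5,5,5,5,5,5,5,5,5,5,5,5,5,5,5,5,5,5,5,5,5,5,5,5,5,5,5,5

steps = 5; useful = 122; efficiency = 122/160 = 61/80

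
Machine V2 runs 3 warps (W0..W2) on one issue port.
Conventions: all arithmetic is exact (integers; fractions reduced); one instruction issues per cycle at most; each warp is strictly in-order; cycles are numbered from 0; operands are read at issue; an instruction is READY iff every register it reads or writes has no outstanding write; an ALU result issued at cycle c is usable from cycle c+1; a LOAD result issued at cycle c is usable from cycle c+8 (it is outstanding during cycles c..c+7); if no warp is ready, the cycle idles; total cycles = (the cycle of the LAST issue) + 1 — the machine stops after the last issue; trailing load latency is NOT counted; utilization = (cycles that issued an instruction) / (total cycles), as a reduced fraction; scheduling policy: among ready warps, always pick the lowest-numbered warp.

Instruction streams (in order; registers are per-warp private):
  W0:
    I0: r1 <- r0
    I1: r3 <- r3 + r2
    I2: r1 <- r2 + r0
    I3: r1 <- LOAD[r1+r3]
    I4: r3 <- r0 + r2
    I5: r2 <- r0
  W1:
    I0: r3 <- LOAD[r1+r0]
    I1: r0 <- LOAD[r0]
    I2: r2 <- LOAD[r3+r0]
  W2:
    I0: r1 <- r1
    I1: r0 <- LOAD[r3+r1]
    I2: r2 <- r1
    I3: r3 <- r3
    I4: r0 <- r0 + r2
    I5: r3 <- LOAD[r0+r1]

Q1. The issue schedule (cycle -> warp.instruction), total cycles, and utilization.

cycle 0: W0.I0
cycle 1: W0.I1
cycle 2: W0.I2
cycle 3: W0.I3
cycle 4: W0.I4
cycle 5: W0.I5
cycle 6: W1.I0
cycle 7: W1.I1
cycle 8: W2.I0
cycle 9: W2.I1
cycle 10: W2.I2
cycle 11: W2.I3
cycle 12: idle
cycle 13: idle
cycle 14: idle
cycle 15: W1.I2
cycle 16: idle
cycle 17: W2.I4
cycle 18: W2.I5

Answer: 19 cycles, utilization 15/19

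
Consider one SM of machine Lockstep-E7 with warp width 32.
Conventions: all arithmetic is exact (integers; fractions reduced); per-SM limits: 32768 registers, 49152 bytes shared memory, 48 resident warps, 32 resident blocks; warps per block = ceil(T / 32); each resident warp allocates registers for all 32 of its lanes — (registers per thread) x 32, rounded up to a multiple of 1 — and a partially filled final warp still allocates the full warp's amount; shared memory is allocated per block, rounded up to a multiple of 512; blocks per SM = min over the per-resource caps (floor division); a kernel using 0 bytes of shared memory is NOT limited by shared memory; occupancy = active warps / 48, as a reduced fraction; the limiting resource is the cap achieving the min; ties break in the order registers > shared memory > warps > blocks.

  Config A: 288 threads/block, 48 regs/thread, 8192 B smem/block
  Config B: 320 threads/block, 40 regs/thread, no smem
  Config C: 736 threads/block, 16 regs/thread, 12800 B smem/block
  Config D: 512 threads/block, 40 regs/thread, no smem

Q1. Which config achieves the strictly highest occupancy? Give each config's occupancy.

occupancies: A 3/8, B 5/12, C 23/24, D 1/3

Answer: C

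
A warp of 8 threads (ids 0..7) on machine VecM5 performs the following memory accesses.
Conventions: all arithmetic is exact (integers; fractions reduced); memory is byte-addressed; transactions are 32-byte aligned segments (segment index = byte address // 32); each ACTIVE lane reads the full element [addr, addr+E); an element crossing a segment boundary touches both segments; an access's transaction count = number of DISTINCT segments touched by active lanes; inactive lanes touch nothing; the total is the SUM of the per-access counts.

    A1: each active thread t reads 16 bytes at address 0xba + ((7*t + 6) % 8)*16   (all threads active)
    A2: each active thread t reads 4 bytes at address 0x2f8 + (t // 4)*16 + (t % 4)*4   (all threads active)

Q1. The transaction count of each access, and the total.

A1: 5 transactions
A2: 2 transactions

Answer: 5,2; total 7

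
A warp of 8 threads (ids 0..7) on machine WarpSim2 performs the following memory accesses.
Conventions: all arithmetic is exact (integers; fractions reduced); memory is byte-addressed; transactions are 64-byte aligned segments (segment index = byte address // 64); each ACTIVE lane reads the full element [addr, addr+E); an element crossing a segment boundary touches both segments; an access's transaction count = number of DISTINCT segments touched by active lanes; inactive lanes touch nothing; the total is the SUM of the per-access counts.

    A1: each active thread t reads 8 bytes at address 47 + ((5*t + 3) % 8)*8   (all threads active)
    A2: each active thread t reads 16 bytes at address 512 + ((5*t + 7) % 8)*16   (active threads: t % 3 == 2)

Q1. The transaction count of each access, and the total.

A1: 2 transactions
A2: 1 transaction

Answer: 2,1; total 3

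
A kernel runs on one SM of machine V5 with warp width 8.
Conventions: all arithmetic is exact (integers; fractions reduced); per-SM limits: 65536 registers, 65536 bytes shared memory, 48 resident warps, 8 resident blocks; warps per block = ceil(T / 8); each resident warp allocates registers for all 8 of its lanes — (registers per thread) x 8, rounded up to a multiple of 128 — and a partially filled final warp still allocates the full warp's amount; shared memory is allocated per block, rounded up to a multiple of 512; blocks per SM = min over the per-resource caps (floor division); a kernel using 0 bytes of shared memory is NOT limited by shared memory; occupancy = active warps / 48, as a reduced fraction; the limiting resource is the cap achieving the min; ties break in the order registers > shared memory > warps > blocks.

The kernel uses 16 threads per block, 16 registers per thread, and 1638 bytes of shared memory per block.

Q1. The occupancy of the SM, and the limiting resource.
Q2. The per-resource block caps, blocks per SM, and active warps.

Answer: occupancy 1/3, limited by blocks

registers: 256 blocks
shared memory: 32 blocks
warps: 24 blocks
blocks: 8 blocks

Answer: 8 blocks, 16 active warps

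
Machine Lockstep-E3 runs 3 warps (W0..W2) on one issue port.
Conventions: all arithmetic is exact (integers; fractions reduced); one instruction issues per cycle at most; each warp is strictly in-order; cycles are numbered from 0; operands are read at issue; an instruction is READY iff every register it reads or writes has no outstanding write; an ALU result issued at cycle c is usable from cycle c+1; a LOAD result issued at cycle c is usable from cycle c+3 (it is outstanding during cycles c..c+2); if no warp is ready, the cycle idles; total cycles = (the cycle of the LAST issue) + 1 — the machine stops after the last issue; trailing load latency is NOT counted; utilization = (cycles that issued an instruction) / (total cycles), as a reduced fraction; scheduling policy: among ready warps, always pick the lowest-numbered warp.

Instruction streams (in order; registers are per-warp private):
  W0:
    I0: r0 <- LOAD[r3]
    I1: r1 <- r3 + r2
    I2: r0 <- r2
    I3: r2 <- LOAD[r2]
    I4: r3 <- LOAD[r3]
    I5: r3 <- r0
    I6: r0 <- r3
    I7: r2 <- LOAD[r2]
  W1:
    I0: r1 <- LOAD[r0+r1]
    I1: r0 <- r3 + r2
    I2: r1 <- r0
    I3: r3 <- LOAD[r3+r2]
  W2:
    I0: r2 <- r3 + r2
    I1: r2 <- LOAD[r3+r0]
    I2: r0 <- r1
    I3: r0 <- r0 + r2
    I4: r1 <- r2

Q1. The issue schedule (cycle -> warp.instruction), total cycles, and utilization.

cycle 0: W0.I0
cycle 1: W0.I1
cycle 2: W1.I0
cycle 3: W0.I2
cycle 4: W0.I3
cycle 5: W0.I4
cycle 6: W1.I1
cycle 7: W1.I2
cycle 8: W0.I5
cycle 9: W0.I6
cycle 10: W0.I7
cycle 11: W1.I3
cycle 12: W2.I0
cycle 13: W2.I1
cycle 14: W2.I2
cycle 15: idle
cycle 16: W2.I3
cycle 17: W2.I4

Answer: 18 cycles, utilization 17/18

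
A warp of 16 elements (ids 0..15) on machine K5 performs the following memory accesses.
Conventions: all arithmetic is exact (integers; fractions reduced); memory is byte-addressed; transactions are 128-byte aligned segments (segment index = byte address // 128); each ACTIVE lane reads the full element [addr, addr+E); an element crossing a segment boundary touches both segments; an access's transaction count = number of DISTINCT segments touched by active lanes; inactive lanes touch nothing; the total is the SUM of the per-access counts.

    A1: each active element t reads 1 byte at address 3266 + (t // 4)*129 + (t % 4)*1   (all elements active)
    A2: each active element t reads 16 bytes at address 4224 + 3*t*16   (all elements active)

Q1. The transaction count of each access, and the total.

A1: 4 transactions
A2: 6 transactions

Answer: 4,6; total 10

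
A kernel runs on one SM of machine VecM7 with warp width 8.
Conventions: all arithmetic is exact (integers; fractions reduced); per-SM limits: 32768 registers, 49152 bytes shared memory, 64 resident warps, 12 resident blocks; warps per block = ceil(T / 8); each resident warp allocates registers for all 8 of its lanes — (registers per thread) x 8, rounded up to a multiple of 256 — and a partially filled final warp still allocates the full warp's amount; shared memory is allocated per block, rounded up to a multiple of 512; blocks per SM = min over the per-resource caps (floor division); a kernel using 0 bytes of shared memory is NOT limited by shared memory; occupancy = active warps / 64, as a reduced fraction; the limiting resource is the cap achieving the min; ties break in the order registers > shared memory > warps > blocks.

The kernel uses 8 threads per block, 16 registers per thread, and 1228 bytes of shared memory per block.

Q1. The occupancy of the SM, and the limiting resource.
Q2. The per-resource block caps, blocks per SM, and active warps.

Answer: occupancy 3/16, limited by blocks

registers: 128 blocks
shared memory: 32 blocks
warps: 64 blocks
blocks: 12 blocks

Answer: 12 blocks, 12 active warps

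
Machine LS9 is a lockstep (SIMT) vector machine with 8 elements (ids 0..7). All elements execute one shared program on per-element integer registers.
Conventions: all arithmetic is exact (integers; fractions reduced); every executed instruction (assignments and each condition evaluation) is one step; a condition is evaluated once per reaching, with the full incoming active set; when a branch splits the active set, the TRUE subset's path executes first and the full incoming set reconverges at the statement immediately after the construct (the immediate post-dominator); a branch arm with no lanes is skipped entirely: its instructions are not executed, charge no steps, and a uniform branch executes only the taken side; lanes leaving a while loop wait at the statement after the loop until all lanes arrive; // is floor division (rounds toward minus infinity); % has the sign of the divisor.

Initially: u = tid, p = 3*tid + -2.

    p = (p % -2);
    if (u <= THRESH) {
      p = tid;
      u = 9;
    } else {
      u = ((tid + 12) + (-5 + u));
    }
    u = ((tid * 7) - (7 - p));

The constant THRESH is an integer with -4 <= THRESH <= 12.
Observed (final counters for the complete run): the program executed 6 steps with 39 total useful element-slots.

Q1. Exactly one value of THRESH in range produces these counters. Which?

Answer: THRESH = 6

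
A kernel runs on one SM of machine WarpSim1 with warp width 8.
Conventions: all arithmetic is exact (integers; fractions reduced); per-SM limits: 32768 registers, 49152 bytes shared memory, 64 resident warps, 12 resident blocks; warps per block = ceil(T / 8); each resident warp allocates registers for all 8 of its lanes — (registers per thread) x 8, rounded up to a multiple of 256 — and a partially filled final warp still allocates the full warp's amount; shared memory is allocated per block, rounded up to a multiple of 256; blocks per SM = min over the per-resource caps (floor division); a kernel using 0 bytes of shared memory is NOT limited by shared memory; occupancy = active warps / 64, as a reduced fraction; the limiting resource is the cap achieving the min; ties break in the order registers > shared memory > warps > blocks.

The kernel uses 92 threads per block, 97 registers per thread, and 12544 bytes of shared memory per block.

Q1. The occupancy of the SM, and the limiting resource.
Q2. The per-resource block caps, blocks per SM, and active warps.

Answer: occupancy 3/8, limited by registers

registers: 2 blocks
shared memory: 3 blocks
warps: 5 blocks
blocks: 12 blocks

Answer: 2 blocks, 24 active warps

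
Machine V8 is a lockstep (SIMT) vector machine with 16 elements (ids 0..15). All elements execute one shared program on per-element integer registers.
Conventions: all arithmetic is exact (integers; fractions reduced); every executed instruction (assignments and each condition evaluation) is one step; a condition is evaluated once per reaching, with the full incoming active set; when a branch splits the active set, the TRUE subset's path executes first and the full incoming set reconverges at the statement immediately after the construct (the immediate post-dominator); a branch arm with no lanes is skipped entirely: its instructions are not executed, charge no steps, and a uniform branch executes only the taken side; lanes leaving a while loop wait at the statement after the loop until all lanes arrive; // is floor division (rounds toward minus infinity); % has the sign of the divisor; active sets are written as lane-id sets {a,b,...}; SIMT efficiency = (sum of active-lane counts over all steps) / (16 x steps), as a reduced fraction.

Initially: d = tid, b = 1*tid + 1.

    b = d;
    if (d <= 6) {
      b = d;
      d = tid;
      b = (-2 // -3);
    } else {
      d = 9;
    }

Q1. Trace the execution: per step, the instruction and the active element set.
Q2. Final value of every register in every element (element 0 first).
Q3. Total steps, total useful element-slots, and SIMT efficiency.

step 0: b <- d                       {0,1,2,3,4,5,6,7,8,9,10,11,12,13,14,15}
step 1: eval (d <= 6)                {0,1,2,3,4,5,6,7,8,9,10,11,12,13,14,15}
step 2: b <- d                       {0,1,2,3,4,5,6}
step 3: d <- tid                     {0,1,2,3,4,5,6}
step 4: b <- (-2 // -3)              {0,1,2,3,4,5,6}
step 5: d <- 9                       {7,8,9,10,11,12,13,14,15}

Answer: 6 steps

d: 0,1,2,3,4,5,6,9,9,9,9,9,9,9,9,9
b: 0,0,0,0,0,0,0,7,8,9,10,11,12,13,14,15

steps = 6; useful = 62; efficiency = 62/96 = 31/48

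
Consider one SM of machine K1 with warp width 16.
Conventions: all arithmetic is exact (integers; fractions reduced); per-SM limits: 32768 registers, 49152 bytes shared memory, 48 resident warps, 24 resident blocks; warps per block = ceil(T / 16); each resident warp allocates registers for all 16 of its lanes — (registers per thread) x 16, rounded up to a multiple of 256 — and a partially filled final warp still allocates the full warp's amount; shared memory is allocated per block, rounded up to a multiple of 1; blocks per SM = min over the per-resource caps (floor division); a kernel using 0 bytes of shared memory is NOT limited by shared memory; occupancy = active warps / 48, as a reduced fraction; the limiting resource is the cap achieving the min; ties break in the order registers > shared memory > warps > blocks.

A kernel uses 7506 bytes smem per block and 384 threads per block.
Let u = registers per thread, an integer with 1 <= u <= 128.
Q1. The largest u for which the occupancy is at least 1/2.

Answer: u = 80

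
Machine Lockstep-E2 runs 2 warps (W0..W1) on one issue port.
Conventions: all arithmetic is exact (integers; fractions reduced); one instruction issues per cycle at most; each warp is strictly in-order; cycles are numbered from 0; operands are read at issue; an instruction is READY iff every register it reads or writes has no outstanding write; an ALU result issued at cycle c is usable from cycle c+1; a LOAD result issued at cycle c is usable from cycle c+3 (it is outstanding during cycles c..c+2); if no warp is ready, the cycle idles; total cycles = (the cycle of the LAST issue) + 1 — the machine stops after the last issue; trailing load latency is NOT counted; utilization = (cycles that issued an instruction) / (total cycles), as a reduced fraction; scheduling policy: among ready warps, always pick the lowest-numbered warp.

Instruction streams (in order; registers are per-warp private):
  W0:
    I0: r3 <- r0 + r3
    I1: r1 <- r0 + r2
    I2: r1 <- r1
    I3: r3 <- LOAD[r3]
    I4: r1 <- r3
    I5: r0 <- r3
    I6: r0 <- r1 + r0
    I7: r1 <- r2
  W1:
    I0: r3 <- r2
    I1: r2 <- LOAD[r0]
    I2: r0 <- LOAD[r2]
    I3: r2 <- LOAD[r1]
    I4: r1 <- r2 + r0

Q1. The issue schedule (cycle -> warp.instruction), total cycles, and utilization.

cycle 0: W0.I0
cycle 1: W0.I1
cycle 2: W0.I2
cycle 3: W0.I3
cycle 4: W1.I0
cycle 5: W1.I1
cycle 6: W0.I4
cycle 7: W0.I5
cycle 8: W0.I6
cycle 9: W0.I7
cycle 10: W1.I2
cycle 11: W1.I3
cycle 12: idle
cycle 13: idle
cycle 14: W1.I4

Answer: 15 cycles, utilization 13/15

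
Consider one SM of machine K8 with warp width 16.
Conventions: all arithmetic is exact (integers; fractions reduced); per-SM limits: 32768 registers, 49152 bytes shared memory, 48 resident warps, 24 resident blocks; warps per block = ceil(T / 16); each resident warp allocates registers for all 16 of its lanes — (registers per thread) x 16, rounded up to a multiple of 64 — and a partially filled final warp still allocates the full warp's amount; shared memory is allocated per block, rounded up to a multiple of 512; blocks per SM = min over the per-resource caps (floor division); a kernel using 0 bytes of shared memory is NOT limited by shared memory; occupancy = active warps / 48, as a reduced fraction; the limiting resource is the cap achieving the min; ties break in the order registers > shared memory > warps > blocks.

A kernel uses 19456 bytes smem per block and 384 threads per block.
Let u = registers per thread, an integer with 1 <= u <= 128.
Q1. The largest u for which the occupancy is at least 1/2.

Answer: u = 84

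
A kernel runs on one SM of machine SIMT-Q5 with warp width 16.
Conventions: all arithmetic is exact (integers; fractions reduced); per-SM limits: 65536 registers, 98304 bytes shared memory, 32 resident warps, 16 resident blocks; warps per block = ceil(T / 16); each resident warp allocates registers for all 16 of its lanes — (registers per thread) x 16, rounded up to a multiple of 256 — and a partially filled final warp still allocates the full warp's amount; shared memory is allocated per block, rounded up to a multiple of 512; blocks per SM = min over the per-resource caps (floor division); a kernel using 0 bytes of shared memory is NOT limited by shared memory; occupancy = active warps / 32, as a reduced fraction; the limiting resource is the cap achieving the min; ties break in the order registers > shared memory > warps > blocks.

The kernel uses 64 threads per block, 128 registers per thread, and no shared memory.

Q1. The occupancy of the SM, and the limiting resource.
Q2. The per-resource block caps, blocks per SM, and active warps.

Answer: occupancy 1, limited by registers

registers: 8 blocks
shared memory: no limit (kernel uses none)
warps: 8 blocks
blocks: 16 blocks

Answer: 8 blocks, 32 active warps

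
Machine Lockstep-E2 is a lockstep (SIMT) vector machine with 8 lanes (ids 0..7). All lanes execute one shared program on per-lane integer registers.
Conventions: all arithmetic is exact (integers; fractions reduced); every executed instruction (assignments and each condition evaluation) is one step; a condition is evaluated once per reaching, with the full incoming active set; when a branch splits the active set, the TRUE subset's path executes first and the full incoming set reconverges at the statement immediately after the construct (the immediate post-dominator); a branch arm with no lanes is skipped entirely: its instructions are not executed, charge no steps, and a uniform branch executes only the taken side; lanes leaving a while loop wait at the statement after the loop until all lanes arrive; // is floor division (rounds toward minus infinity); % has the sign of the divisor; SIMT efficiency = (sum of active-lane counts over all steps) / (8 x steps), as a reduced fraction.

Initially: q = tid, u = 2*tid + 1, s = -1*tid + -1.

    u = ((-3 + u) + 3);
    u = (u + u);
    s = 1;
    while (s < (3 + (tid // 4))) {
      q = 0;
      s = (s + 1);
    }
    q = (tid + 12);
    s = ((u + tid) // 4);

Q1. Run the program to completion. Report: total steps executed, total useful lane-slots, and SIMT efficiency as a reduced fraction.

Answer: 15 steps, 108 useful, 9/10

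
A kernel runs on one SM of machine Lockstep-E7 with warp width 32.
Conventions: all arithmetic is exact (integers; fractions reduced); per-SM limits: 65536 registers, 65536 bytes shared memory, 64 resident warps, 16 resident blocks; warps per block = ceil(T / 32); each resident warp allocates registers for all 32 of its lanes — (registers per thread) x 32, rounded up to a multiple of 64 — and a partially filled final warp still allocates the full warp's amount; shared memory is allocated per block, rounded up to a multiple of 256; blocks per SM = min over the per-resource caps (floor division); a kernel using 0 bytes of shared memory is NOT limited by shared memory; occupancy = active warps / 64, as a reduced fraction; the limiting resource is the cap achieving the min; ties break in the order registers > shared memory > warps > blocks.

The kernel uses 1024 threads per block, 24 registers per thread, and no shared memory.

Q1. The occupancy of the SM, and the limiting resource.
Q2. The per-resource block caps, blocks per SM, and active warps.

Answer: occupancy 1, limited by registers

registers: 2 blocks
shared memory: no limit (kernel uses none)
warps: 2 blocks
blocks: 16 blocks

Answer: 2 blocks, 64 active warps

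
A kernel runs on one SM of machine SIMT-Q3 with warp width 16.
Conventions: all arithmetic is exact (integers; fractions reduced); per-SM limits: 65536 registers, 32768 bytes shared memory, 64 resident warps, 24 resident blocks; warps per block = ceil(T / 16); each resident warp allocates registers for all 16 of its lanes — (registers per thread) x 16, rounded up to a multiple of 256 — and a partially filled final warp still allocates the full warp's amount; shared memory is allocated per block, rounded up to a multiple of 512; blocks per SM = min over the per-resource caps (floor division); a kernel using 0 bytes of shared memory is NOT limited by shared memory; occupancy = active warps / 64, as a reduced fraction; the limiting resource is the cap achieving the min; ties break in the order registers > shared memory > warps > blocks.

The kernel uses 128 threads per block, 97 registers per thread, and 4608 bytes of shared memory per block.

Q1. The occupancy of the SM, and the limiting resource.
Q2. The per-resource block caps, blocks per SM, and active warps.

Answer: occupancy 1/2, limited by registers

registers: 4 blocks
shared memory: 7 blocks
warps: 8 blocks
blocks: 24 blocks

Answer: 4 blocks, 32 active warps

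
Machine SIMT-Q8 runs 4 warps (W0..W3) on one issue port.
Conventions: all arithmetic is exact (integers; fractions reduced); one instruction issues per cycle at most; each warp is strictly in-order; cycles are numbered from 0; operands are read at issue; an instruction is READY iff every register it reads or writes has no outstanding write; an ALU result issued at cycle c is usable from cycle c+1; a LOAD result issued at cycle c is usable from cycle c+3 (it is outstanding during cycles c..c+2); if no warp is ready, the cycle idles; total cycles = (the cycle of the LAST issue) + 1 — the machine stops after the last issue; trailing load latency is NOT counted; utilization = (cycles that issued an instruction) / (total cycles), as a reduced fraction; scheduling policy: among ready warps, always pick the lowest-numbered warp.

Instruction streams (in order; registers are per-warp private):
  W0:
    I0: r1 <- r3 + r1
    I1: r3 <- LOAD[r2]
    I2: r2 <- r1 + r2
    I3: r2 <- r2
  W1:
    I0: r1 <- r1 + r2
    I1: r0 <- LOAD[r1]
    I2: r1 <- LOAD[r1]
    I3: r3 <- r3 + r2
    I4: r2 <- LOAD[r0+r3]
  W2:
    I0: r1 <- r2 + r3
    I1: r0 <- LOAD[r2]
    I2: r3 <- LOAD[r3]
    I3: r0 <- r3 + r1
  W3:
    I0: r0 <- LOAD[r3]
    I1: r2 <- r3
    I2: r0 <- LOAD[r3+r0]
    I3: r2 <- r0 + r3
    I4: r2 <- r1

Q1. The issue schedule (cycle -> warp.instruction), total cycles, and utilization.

cycle 0: W0.I0
cycle 1: W0.I1
cycle 2: W0.I2
cycle 3: W0.I3
cycle 4: W1.I0
cycle 5: W1.I1
cycle 6: W1.I2
cycle 7: W1.I3
cycle 8: W1.I4
cycle 9: W2.I0
cycle 10: W2.I1
cycle 11: W2.I2
cycle 12: W3.I0
cycle 13: W3.I1
cycle 14: W2.I3
cycle 15: W3.I2
cycle 16: idle
cycle 17: idle
cycle 18: W3.I3
cycle 19: W3.I4

Answer: 20 cycles, utilization 9/10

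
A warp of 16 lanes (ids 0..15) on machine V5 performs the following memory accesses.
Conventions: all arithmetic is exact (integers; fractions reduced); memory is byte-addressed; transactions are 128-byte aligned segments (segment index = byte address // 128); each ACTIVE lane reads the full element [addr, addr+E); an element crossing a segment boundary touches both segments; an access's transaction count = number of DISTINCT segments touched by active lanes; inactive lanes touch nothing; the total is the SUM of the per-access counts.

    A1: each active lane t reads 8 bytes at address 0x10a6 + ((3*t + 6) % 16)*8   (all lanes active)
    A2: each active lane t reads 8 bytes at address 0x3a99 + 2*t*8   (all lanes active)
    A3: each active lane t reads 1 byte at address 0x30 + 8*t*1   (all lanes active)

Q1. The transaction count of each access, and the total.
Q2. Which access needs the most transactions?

A1: 2 transactions
A2: 3 transactions
A3: 2 transactions

Answer: 2,3,2; total 7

Answer: A2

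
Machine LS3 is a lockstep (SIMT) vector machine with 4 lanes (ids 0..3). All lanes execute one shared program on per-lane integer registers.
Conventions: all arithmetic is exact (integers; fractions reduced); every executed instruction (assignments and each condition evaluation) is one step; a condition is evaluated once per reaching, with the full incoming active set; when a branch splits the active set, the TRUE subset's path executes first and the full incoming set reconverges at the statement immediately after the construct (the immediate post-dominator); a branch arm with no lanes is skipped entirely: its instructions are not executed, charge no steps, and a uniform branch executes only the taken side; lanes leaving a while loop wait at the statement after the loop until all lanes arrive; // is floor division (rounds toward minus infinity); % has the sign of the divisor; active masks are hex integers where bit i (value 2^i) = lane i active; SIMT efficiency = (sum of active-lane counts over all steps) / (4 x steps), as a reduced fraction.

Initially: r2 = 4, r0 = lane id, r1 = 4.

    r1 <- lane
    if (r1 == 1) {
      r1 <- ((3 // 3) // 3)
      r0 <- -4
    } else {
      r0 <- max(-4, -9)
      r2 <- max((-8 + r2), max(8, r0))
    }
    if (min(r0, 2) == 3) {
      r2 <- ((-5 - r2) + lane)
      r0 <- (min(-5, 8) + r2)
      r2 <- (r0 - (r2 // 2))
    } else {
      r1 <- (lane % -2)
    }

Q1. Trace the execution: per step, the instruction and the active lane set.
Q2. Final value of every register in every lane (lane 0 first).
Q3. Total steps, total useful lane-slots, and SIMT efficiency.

step 0: r1 <- lane                   0xf
step 1: eval (r1 == 1)               0xf
step 2: r1 <- ((3 // 3) // 3)        0x2
step 3: r0 <- -4                     0x2
step 4: r0 <- max(-4, -9)            0xd
step 5: r2 <- max((-8 + r2), max(8, r0)) 0xd
step 6: eval (min(r0, 2) == 3)       0xf
step 7: r1 <- (lane % -2)            0xf

Answer: 8 steps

r2: 8,4,8,8
r0: -4,-4,-4,-4
r1: 0,-1,0,-1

steps = 8; useful = 24; efficiency = 24/32 = 3/4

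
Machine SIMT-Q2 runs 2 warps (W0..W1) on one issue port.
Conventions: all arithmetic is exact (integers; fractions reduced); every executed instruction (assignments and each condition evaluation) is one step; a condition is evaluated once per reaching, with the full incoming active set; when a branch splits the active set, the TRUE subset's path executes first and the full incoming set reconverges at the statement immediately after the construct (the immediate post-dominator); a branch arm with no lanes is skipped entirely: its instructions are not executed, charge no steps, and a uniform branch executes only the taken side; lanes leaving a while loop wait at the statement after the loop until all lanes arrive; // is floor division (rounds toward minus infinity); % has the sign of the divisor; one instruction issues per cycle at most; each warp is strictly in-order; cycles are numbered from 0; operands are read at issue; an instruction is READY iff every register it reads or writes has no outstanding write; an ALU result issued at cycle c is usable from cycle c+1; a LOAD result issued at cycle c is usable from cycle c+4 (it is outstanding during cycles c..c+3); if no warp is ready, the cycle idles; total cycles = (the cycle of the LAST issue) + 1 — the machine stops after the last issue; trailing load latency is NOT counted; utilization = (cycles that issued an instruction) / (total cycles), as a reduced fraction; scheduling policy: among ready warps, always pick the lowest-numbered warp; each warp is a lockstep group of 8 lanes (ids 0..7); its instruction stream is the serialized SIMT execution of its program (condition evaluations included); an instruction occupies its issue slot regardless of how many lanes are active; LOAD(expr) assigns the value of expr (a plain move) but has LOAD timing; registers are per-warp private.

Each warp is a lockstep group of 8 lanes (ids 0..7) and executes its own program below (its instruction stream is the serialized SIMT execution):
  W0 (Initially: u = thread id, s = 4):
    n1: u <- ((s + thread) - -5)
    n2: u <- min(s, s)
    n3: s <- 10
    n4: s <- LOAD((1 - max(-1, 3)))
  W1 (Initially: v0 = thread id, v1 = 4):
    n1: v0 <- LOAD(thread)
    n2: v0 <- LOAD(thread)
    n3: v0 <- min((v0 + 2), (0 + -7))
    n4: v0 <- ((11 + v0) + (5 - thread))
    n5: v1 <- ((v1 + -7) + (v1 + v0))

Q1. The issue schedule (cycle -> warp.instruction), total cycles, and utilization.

cycle 0: W0.I0
cycle 1: W0.I1
cycle 2: W0.I2
cycle 3: W0.I3
cycle 4: W1.I0
cycle 5: idle
cycle 6: idle
cycle 7: idle
cycle 8: W1.I1
cycle 9: idle
cycle 10: idle
cycle 11: idle
cycle 12: W1.I2
cycle 13: W1.I3
cycle 14: W1.I4

Answer: 15 cycles, utilization 3/5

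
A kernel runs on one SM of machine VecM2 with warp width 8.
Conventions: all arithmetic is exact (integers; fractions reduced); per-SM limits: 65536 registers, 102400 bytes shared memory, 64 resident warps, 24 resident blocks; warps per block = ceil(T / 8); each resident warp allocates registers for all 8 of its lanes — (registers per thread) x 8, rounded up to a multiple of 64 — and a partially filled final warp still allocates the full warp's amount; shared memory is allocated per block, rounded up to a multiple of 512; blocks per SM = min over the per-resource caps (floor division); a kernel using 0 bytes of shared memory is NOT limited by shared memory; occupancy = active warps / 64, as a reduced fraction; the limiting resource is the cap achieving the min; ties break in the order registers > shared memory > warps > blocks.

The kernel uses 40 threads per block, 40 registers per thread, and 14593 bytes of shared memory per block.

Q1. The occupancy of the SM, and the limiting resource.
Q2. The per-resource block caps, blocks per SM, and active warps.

Answer: occupancy 15/32, limited by shared memory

registers: 40 blocks
shared memory: 6 blocks
warps: 12 blocks
blocks: 24 blocks

Answer: 6 blocks, 30 active warps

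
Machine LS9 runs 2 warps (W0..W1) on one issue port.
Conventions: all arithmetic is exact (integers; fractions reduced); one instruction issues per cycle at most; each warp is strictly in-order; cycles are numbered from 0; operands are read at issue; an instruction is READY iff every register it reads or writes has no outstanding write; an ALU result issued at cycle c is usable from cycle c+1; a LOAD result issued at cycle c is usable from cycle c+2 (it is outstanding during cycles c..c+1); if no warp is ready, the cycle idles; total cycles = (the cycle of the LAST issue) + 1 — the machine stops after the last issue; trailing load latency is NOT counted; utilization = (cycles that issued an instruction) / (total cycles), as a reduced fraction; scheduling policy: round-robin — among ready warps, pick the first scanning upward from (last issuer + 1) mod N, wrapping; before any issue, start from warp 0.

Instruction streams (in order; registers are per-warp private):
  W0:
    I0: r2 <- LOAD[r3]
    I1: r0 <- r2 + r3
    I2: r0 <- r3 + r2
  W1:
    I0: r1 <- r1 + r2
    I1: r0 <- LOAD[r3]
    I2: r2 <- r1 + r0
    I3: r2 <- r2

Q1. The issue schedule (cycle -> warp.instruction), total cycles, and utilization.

cycle 0: W0.I0
cycle 1: W1.I0
cycle 2: W0.I1
cycle 3: W1.I1
cycle 4: W0.I2
cycle 5: W1.I2
cycle 6: W1.I3

Answer: 7 cycles, utilization 1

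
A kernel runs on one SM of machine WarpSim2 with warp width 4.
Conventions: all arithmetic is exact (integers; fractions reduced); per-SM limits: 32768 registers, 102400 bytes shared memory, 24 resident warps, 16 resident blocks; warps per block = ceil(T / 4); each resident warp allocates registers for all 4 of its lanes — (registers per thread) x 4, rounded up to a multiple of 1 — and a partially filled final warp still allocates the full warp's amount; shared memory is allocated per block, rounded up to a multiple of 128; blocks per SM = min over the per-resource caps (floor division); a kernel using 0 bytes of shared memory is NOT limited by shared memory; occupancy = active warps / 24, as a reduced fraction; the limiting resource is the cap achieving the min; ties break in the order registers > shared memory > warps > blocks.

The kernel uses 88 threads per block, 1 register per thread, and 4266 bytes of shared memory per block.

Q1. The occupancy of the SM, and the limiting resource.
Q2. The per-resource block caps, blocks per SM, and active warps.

Answer: occupancy 11/12, limited by warps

registers: 372 blocks
shared memory: 23 blocks
warps: 1 block
blocks: 16 blocks

Answer: 1 block, 22 active warps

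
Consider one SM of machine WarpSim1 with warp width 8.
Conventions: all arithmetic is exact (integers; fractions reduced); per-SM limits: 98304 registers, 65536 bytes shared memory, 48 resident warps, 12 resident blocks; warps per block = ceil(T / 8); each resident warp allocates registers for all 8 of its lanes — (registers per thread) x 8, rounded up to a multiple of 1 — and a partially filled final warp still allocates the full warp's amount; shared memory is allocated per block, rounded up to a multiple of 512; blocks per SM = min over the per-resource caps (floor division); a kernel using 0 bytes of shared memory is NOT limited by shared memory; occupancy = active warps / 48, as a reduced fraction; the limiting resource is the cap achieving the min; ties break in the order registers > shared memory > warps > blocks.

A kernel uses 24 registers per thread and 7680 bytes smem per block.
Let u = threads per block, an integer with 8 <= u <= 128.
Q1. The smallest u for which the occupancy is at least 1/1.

Answer: u = 41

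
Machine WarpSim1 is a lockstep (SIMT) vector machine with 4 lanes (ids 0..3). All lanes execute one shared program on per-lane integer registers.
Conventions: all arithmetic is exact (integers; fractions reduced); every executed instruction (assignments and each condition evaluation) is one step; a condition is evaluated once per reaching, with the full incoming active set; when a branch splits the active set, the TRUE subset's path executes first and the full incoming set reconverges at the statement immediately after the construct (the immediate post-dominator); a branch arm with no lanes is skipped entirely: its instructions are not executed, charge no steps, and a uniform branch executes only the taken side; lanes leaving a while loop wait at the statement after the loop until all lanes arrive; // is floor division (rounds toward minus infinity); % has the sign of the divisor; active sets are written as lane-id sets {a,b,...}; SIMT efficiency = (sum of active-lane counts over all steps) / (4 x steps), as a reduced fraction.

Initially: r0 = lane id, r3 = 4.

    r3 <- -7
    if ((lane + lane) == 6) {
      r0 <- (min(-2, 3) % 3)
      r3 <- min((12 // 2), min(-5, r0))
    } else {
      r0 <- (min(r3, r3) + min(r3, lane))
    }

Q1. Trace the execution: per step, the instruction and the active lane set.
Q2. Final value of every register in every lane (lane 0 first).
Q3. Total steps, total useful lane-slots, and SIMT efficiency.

step 0: r3 <- -7                     {0,1,2,3}
step 1: eval ((lane + lane) == 6)    {0,1,2,3}
step 2: r0 <- (min(-2, 3) % 3)       {3}
step 3: r3 <- min((12 // 2), min(-5, r0)) {3}
step 4: r0 <- (min(r3, r3) + min(r3, lane)) {0,1,2}

Answer: 5 steps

r0: -14,-14,-14,1
r3: -7,-7,-7,-5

steps = 5; useful = 13; efficiency = 13/20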